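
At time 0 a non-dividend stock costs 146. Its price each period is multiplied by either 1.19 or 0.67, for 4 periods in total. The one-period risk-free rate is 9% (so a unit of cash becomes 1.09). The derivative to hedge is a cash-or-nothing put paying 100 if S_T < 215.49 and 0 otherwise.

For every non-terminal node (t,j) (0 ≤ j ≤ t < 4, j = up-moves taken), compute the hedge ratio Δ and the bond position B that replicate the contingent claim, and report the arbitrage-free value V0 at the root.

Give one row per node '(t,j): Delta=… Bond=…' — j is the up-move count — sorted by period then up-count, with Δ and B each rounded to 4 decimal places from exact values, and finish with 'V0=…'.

No-arbitrage ⇒ martingale measure with p* = (R−d)/(u−d) = 0.8077.
Payoff layer (t=4): V(4,0)=100.0000, V(4,1)=100.0000, V(4,2)=100.0000, V(4,3)=100.0000, V(4,4)=0.0000
  t=3,j=0: stock 43.9114 → up 52.2546 (V=100.0000), down 29.4206 (V=100.0000). Price 91.7431; hedge Δ=0.0000, bond B=91.7431.
  t=3,j=1: stock 77.9919 → up 92.8103 (V=100.0000), down 52.2546 (V=100.0000). Price 91.7431; hedge Δ=0.0000, bond B=91.7431.
  t=3,j=2: stock 138.5229 → up 164.8423 (V=100.0000), down 92.8103 (V=100.0000). Price 91.7431; hedge Δ=0.0000, bond B=91.7431.
  t=3,j=3: stock 246.0332 → up 292.7795 (V=0.0000), down 164.8423 (V=100.0000). Price 17.6429; hedge Δ=-0.7816, bond B=209.9506.
  t=2,j=0: stock 65.5394 → up 77.9919 (V=91.7431), down 43.9114 (V=91.7431). Price 84.1680; hedge Δ=0.0000, bond B=84.1680.
  t=2,j=1: stock 116.4058 → up 138.5229 (V=91.7431), down 77.9919 (V=91.7431). Price 84.1680; hedge Δ=0.0000, bond B=84.1680.
  t=2,j=2: stock 206.7506 → up 246.0332 (V=17.6429), down 138.5229 (V=91.7431). Price 29.2596; hedge Δ=-0.6892, bond B=171.7600.
  t=1,j=0: stock 97.8200 → up 116.4058 (V=84.1680), down 65.5394 (V=84.1680). Price 77.2183; hedge Δ=0.0000, bond B=77.2183.
  t=1,j=1: stock 173.7400 → up 206.7506 (V=29.2596), down 116.4058 (V=84.1680). Price 36.5311; hedge Δ=-0.6078, bond B=142.1242.
  t=0,j=0: stock 146.0000 → up 173.7400 (V=36.5311), down 97.8200 (V=77.2183). Price 40.6932; hedge Δ=-0.5359, bond B=118.9379.
Root portfolio cost Δ·146+B reproduces V0=40.6932.

(0,0): Delta=-0.5359 Bond=118.9379
(1,0): Delta=0.0000 Bond=77.2183
(1,1): Delta=-0.6078 Bond=142.1242
(2,0): Delta=0.0000 Bond=84.1680
(2,1): Delta=0.0000 Bond=84.1680
(2,2): Delta=-0.6892 Bond=171.7600
(3,0): Delta=0.0000 Bond=91.7431
(3,1): Delta=0.0000 Bond=91.7431
(3,2): Delta=0.0000 Bond=91.7431
(3,3): Delta=-0.7816 Bond=209.9506
V0=40.6932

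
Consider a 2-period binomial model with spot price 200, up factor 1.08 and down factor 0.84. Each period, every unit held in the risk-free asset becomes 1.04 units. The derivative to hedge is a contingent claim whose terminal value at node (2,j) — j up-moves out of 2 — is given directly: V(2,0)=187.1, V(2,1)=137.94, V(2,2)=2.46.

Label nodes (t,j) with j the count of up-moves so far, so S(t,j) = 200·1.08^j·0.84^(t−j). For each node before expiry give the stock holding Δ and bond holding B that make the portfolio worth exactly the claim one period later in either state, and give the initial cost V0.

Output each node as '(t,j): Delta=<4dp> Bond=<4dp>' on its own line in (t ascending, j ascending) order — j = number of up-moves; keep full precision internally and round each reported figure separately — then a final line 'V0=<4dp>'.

Since d<R<u, set p* = (R−d)/(u−d) = 0.8333; price each node as the discounted p*-expectation of its children.
Terminal values V(2,·): V(2,0)=187.1000, V(2,1)=137.9400, V(2,2)=2.4600
Node (1,0) S=168.0000: V=(p*·137.9400+(1−p*)·187.1000)/1.04=140.5128; Δ=(137.9400−187.1000)/(181.4400−141.1200)=-1.2192; B=V−Δ·S=345.3462
Node (1,1) S=216.0000: V=(p*·2.4600+(1−p*)·137.9400)/1.04=24.0769; Δ=(2.4600−137.9400)/(233.2800−181.4400)=-2.6134; B=V−Δ·S=588.5769
Node (0,0) S=200.0000: V=(p*·24.0769+(1−p*)·140.5128)/1.04=41.8105; Δ=(24.0769−140.5128)/(216.0000−168.0000)=-2.4257; B=V−Δ·S=526.9601
Root portfolio cost Δ·200+B reproduces V0=41.8105.

(0,0): Delta=-2.4257 Bond=526.9601
(1,0): Delta=-1.2192 Bond=345.3462
(1,1): Delta=-2.6134 Bond=588.5769
V0=41.8105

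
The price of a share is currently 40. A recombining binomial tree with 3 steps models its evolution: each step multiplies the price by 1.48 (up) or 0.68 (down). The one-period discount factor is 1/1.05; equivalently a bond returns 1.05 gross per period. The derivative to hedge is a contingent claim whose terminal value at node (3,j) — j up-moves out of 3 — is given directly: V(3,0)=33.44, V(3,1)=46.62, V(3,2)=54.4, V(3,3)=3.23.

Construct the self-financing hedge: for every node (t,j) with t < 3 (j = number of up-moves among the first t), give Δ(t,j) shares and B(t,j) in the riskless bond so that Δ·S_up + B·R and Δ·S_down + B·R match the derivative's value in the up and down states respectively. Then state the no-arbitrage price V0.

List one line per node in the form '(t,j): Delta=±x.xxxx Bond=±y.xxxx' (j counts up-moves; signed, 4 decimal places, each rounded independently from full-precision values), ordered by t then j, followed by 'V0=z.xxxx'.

(0,0): Delta=-0.0927 Bond=40.8212
(1,0): Delta=0.4675 Bond=27.6241
(1,1): Delta=-0.3918 Bond=60.5714
(2,0): Delta=0.8907 Bond=21.1781
(2,1): Delta=0.2416 Bond=38.1019
(2,2): Delta=-0.7300 Bond=93.2329
V0=37.1141

Risk-neutral probability p* = (R−d)/(u−d) = (1.05−0.68)/(1.48−0.68) = 0.4625.
At expiry t=3: V(3,0)=33.4400, V(3,1)=46.6200, V(3,2)=54.4000, V(3,3)=3.2300
(2,0): S=18.4960. Δ = (V_up−V_dn)/(S_up−S_dn) = (46.6200−33.4400)/(27.3741−12.5773) = 0.8907. V = [p*·46.6200 + (1−p*)·33.4400]/1.05 = 37.6531. B = V − Δ·S = 21.1781.
(2,1): S=40.2560. Δ = (V_up−V_dn)/(S_up−S_dn) = (54.4000−46.6200)/(59.5789−27.3741) = 0.2416. V = [p*·54.4000 + (1−p*)·46.6200]/1.05 = 47.8269. B = V − Δ·S = 38.1019.
(2,2): S=87.6160. Δ = (V_up−V_dn)/(S_up−S_dn) = (3.2300−54.4000)/(129.6717−59.5789) = -0.7300. V = [p*·3.2300 + (1−p*)·54.4000]/1.05 = 29.2704. B = V − Δ·S = 93.2329.
(1,0): S=27.2000. Δ = (V_up−V_dn)/(S_up−S_dn) = (47.8269−37.6531)/(40.2560−18.4960) = 0.4675. V = [p*·47.8269 + (1−p*)·37.6531]/1.05 = 40.3414. B = V − Δ·S = 27.6241.
(1,1): S=59.2000. Δ = (V_up−V_dn)/(S_up−S_dn) = (29.2704−47.8269)/(87.6160−40.2560) = -0.3918. V = [p*·29.2704 + (1−p*)·47.8269]/1.05 = 37.3757. B = V − Δ·S = 60.5714.
(0,0): S=40.0000. Δ = (V_up−V_dn)/(S_up−S_dn) = (37.3757−40.3414)/(59.2000−27.2000) = -0.0927. V = [p*·37.3757 + (1−p*)·40.3414]/1.05 = 37.1141. B = V − Δ·S = 40.8212.
Root portfolio cost Δ·40+B reproduces V0=37.1141.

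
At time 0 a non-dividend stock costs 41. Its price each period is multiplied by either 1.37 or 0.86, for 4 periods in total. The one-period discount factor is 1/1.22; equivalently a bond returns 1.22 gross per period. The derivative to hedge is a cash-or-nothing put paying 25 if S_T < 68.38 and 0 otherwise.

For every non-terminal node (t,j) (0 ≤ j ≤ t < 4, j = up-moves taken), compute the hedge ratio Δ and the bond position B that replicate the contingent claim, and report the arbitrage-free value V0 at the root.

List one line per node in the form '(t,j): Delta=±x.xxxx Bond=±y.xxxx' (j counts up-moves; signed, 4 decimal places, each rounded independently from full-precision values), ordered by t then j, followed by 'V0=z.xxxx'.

The replicating-portfolio and risk-neutral prices coincide; use p* = (1.22−0.86)/(1.37−0.86) = 0.7059 for the latter.
Terminal payoffs: V(4,0)=25.0000, V(4,1)=25.0000, V(4,2)=25.0000, V(4,3)=0.0000, V(4,4)=0.0000
  t=3,j=0: stock 26.0783 → up 35.7273 (V=25.0000), down 22.4273 (V=25.0000). Price 20.4918; hedge Δ=0.0000, bond B=20.4918.
  t=3,j=1: stock 41.5433 → up 56.9144 (V=25.0000), down 35.7273 (V=25.0000). Price 20.4918; hedge Δ=0.0000, bond B=20.4918.
  t=3,j=2: stock 66.1795 → up 90.6659 (V=0.0000), down 56.9144 (V=25.0000). Price 6.0270; hedge Δ=-0.7407, bond B=55.0466.
  t=3,j=3: stock 105.4255 → up 144.4329 (V=0.0000), down 90.6659 (V=0.0000). Price 0.0000; hedge Δ=0.0000, bond B=0.0000.
  t=2,j=0: stock 30.3236 → up 41.5433 (V=20.4918), down 26.0783 (V=20.4918). Price 16.7966; hedge Δ=0.0000, bond B=16.7966.
  t=2,j=1: stock 48.3062 → up 66.1795 (V=6.0270), down 41.5433 (V=20.4918). Price 8.4273; hedge Δ=-0.5871, bond B=36.7897.
  t=2,j=2: stock 76.9529 → up 105.4255 (V=0.0000), down 66.1795 (V=6.0270). Price 1.4530; hedge Δ=-0.1536, bond B=13.2706.
  t=1,j=0: stock 35.2600 → up 48.3062 (V=8.4273), down 30.3236 (V=16.7966). Price 8.9253; hedge Δ=-0.4654, bond B=25.3355.
  t=1,j=1: stock 56.1700 → up 76.9529 (V=1.4530), down 48.3062 (V=8.4273). Price 2.8724; hedge Δ=-0.2435, bond B=16.5475.
  t=0,j=0: stock 41.0000 → up 56.1700 (V=2.8724), down 35.2600 (V=8.9253). Price 3.8136; hedge Δ=-0.2895, bond B=15.6822.
Self-financing check: at every node Δ·S+B equals the discounted successor values.

(0,0): Delta=-0.2895 Bond=15.6822
(1,0): Delta=-0.4654 Bond=25.3355
(1,1): Delta=-0.2435 Bond=16.5475
(2,0): Delta=0.0000 Bond=16.7966
(2,1): Delta=-0.5871 Bond=36.7897
(2,2): Delta=-0.1536 Bond=13.2706
(3,0): Delta=0.0000 Bond=20.4918
(3,1): Delta=0.0000 Bond=20.4918
(3,2): Delta=-0.7407 Bond=55.0466
(3,3): Delta=0.0000 Bond=0.0000
V0=3.8136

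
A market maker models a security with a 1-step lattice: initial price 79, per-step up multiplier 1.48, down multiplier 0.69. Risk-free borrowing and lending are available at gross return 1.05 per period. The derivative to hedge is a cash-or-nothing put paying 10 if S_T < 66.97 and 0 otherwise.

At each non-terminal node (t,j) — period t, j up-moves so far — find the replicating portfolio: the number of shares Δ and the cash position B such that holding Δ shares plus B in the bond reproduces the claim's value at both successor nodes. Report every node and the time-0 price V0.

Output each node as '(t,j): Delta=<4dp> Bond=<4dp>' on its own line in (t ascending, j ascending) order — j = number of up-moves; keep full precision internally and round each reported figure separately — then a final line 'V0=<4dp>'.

(0,0): Delta=-0.1602 Bond=17.8421
V0=5.1838

Risk-neutral probability p* = (R−d)/(u−d) = (1.05−0.69)/(1.48−0.69) = 0.4557.
At expiry t=1: V(1,0)=10.0000, V(1,1)=0.0000
(0,0): S=79.0000. Δ = (V_up−V_dn)/(S_up−S_dn) = (0.0000−10.0000)/(116.9200−54.5100) = -0.1602. V = [p*·0.0000 + (1−p*)·10.0000]/1.05 = 5.1838. B = V − Δ·S = 17.8421.
The time-0 hedge costs 5.1838, which is the no-arbitrage price.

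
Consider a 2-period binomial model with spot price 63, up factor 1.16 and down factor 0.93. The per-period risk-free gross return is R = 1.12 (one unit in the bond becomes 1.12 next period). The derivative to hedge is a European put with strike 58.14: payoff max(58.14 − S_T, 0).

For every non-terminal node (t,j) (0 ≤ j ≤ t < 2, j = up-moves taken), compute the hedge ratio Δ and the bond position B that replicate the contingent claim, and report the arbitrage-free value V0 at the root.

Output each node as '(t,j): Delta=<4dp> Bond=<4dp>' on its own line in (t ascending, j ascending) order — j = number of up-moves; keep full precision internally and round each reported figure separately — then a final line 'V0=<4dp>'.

The replicating-portfolio and risk-neutral prices coincide; use p* = (1.12−0.93)/(1.16−0.93) = 0.8261 for the latter.
Terminal payoffs: V(2,0)=3.6513, V(2,1)=0.0000, V(2,2)=0.0000
  t=1,j=0: stock 58.5900 → up 67.9644 (V=0.0000), down 54.4887 (V=3.6513). Price 0.5670; hedge Δ=-0.2710, bond B=16.4422.
  t=1,j=1: stock 73.0800 → up 84.7728 (V=0.0000), down 67.9644 (V=0.0000). Price 0.0000; hedge Δ=0.0000, bond B=0.0000.
  t=0,j=0: stock 63.0000 → up 73.0800 (V=0.0000), down 58.5900 (V=0.5670). Price 0.0880; hedge Δ=-0.0391, bond B=2.5531.
Root portfolio cost Δ·63+B reproduces V0=0.0880.

(0,0): Delta=-0.0391 Bond=2.5531
(1,0): Delta=-0.2710 Bond=16.4422
(1,1): Delta=0.0000 Bond=0.0000
V0=0.0880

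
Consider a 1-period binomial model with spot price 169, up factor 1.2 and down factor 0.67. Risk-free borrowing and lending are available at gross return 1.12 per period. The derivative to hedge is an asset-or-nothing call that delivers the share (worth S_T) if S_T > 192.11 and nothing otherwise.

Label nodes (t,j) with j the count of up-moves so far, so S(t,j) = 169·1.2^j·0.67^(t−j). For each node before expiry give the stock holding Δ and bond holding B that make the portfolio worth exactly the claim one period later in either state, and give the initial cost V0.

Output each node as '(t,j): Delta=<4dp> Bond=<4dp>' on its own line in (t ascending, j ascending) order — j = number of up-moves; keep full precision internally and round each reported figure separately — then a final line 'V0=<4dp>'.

(0,0): Delta=2.2642 Bond=-228.9016
V0=153.7399

The replicating-portfolio and risk-neutral prices coincide; use p* = (1.12−0.67)/(1.2−0.67) = 0.8491 for the latter.
Terminal payoffs: V(1,0)=0.0000, V(1,1)=202.8000
  t=0,j=0: stock 169.0000 → up 202.8000 (V=202.8000), down 113.2300 (V=0.0000). Price 153.7399; hedge Δ=2.2642, bond B=-228.9016.
Root portfolio cost Δ·169+B reproduces V0=153.7399.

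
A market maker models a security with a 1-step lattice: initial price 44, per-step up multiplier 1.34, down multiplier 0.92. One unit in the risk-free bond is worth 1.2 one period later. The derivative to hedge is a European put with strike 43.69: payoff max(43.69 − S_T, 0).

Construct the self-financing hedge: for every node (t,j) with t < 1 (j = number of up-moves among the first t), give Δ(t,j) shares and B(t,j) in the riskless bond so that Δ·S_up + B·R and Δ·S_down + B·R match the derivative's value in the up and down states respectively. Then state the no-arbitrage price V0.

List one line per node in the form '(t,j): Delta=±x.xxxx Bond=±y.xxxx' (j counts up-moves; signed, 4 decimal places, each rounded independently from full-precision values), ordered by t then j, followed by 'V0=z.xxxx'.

The replicating-portfolio and risk-neutral prices coincide; use p* = (1.2−0.92)/(1.34−0.92) = 0.6667 for the latter.
Terminal payoffs: V(1,0)=3.2100, V(1,1)=0.0000
Node (0,0) S=44.0000: V=(p*·0.0000+(1−p*)·3.2100)/1.2=0.8917; Δ=(0.0000−3.2100)/(58.9600−40.4800)=-0.1737; B=V−Δ·S=8.5345
Check: Δ(0,0)·S0 + B(0,0) = 0.8917 = V0.

(0,0): Delta=-0.1737 Bond=8.5345
V0=0.8917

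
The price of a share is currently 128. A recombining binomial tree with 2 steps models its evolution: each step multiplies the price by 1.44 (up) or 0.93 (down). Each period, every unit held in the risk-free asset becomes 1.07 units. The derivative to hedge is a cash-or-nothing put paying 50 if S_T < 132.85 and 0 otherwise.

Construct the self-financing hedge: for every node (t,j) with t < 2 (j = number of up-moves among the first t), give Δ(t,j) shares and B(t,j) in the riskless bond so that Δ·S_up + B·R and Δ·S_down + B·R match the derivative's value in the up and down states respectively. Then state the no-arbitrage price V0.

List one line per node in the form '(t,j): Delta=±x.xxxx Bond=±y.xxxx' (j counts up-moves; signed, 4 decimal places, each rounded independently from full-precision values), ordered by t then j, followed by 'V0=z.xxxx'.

(0,0): Delta=-0.5193 Bond=89.4595
(1,0): Delta=-0.8236 Bond=131.9406
(1,1): Delta=0.0000 Bond=0.0000
V0=22.9861

No-arbitrage ⇒ martingale measure with p* = (R−d)/(u−d) = 0.2745.
Terminal values V(2,·): V(2,0)=50.0000, V(2,1)=0.0000, V(2,2)=0.0000
(1,0): S=119.0400. Δ = (V_up−V_dn)/(S_up−S_dn) = (0.0000−50.0000)/(171.4176−110.7072) = -0.8236. V = [p*·0.0000 + (1−p*)·50.0000]/1.07 = 33.9014. B = V − Δ·S = 131.9406.
(1,1): S=184.3200. Δ = (V_up−V_dn)/(S_up−S_dn) = (0.0000−0.0000)/(265.4208−171.4176) = 0.0000. V = [p*·0.0000 + (1−p*)·0.0000]/1.07 = 0.0000. B = V − Δ·S = 0.0000.
(0,0): S=128.0000. Δ = (V_up−V_dn)/(S_up−S_dn) = (0.0000−33.9014)/(184.3200−119.0400) = -0.5193. V = [p*·0.0000 + (1−p*)·33.9014]/1.07 = 22.9861. B = V − Δ·S = 89.4595.
Root portfolio cost Δ·128+B reproduces V0=22.9861.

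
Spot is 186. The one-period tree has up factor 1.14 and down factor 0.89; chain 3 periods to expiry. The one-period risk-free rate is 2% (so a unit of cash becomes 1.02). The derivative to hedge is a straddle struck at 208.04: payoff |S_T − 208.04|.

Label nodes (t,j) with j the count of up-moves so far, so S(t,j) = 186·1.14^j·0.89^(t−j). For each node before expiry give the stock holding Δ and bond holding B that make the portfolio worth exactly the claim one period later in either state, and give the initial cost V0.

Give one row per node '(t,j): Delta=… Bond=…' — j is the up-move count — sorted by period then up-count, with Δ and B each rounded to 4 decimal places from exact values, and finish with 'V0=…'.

Risk-neutral probability p* = (R−d)/(u−d) = (1.02−0.89)/(1.14−0.89) = 0.5200.
Terminal payoffs: V(3,0)=76.9158, V(3,1)=40.0831, V(3,2)=7.0958, V(3,3)=67.5272
  t=2,j=0: stock 147.3306 → up 167.9569 (V=40.0831), down 131.1242 (V=76.9158). Price 56.6302; hedge Δ=-1.0000, bond B=203.9608.
  t=2,j=1: stock 188.7156 → up 215.1358 (V=7.0958), down 167.9569 (V=40.0831). Price 22.4801; hedge Δ=-0.6992, bond B=154.4294.
  t=2,j=2: stock 241.7256 → up 275.5672 (V=67.5272), down 215.1358 (V=7.0958). Price 37.7648; hedge Δ=1.0000, bond B=-203.9608.
  t=1,j=0: stock 165.5400 → up 188.7156 (V=22.4801), down 147.3306 (V=56.6302). Price 38.1099; hedge Δ=-0.8252, bond B=174.7103.
  t=1,j=1: stock 212.0400 → up 241.7256 (V=37.7648), down 188.7156 (V=22.4801). Price 29.8315; hedge Δ=0.2883, bond B=-31.3073.
  t=0,j=0: stock 186.0000 → up 212.0400 (V=29.8315), down 165.5400 (V=38.1099). Price 33.1423; hedge Δ=-0.1780, bond B=66.2560.
Check: Δ(0,0)·S0 + B(0,0) = 33.1423 = V0.

(0,0): Delta=-0.1780 Bond=66.2560
(1,0): Delta=-0.8252 Bond=174.7103
(1,1): Delta=0.2883 Bond=-31.3073
(2,0): Delta=-1.0000 Bond=203.9608
(2,1): Delta=-0.6992 Bond=154.4294
(2,2): Delta=1.0000 Bond=-203.9608
V0=33.1423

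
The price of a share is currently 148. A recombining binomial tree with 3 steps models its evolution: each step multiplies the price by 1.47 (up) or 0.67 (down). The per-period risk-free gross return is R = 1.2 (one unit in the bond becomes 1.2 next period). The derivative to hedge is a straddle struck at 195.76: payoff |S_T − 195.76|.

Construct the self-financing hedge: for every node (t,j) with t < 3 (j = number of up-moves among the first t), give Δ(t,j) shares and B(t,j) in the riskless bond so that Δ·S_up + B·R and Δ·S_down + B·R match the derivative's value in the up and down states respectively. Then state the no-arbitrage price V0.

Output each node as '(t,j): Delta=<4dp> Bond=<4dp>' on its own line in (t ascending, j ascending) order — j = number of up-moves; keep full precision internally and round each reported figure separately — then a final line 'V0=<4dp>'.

The replicating-portfolio and risk-neutral prices coincide; use p* = (1.2−0.67)/(1.47−0.67) = 0.6625 for the latter.
At expiry t=3: V(3,0)=151.2471, V(3,1)=98.0973, V(3,2)=18.5148, V(3,3)=274.3654
Node (2,0) S=66.4372: V=(p*·98.0973+(1−p*)·151.2471)/1.2=96.6961; Δ=(98.0973−151.2471)/(97.6627−44.5129)=-1.0000; B=V−Δ·S=163.1333
Node (2,1) S=145.7652: V=(p*·18.5148+(1−p*)·98.0973)/1.2=37.8116; Δ=(18.5148−98.0973)/(214.2748−97.6627)=-0.6825; B=V−Δ·S=137.2897
Node (2,2) S=319.8132: V=(p*·274.3654+(1−p*)·18.5148)/1.2=156.6799; Δ=(274.3654−18.5148)/(470.1254−214.2748)=1.0000; B=V−Δ·S=-163.1333
Node (1,0) S=99.1600: V=(p*·37.8116+(1−p*)·96.6961)/1.2=48.0709; Δ=(37.8116−96.6961)/(145.7652−66.4372)=-0.7423; B=V−Δ·S=121.6766
Node (1,1) S=217.5600: V=(p*·156.6799+(1−p*)·37.8116)/1.2=97.1349; Δ=(156.6799−37.8116)/(319.8132−145.7652)=0.6830; B=V−Δ·S=-51.4505
Node (0,0) S=148.0000: V=(p*·97.1349+(1−p*)·48.0709)/1.2=67.1465; Δ=(97.1349−48.0709)/(217.5600−99.1600)=0.4144; B=V−Δ·S=5.8166
Self-financing check: at every node Δ·S+B equals the discounted successor values.

(0,0): Delta=0.4144 Bond=5.8166
(1,0): Delta=-0.7423 Bond=121.6766
(1,1): Delta=0.6830 Bond=-51.4505
(2,0): Delta=-1.0000 Bond=163.1333
(2,1): Delta=-0.6825 Bond=137.2897
(2,2): Delta=1.0000 Bond=-163.1333
V0=67.1465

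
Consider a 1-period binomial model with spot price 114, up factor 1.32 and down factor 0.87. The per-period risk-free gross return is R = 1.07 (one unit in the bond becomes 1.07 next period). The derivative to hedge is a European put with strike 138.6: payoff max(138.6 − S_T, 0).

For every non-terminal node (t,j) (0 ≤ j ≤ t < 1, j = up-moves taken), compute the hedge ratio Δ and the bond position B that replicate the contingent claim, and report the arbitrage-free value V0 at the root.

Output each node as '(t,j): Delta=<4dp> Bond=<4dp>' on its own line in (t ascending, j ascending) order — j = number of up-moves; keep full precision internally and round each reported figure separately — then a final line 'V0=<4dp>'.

Under the risk-neutral measure, an up-move has probability p* = (R−d)/(u−d) = 0.4444 and values discount at R = 1.07.
At expiry t=1: V(1,0)=39.4200, V(1,1)=0.0000
(0,0): S=114.0000. Δ = (V_up−V_dn)/(S_up−S_dn) = (0.0000−39.4200)/(150.4800−99.1800) = -0.7684. V = [p*·0.0000 + (1−p*)·39.4200]/1.07 = 20.4673. B = V − Δ·S = 108.0673.
The time-0 hedge costs 20.4673, which is the no-arbitrage price.

(0,0): Delta=-0.7684 Bond=108.0673
V0=20.4673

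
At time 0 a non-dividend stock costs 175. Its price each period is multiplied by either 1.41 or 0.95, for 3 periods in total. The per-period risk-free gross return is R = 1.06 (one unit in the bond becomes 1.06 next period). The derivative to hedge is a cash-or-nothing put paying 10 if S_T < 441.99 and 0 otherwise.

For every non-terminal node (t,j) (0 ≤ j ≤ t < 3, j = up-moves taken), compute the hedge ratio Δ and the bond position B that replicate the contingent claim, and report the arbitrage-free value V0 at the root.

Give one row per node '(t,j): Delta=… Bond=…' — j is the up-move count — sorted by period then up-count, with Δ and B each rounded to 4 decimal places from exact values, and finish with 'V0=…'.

(0,0): Delta=-0.0063 Bond=9.3878
(1,0): Delta=0.0000 Bond=8.9000
(1,1): Delta=-0.0199 Bond=13.2953
(2,0): Delta=0.0000 Bond=9.4340
(2,1): Delta=0.0000 Bond=9.4340
(2,2): Delta=-0.0625 Bond=28.9171
V0=8.2814

No-arbitrage ⇒ martingale measure with p* = (R−d)/(u−d) = 0.2391.
At expiry t=3: V(3,0)=10.0000, V(3,1)=10.0000, V(3,2)=10.0000, V(3,3)=0.0000
  t=2,j=0: stock 157.9375 → up 222.6919 (V=10.0000), down 150.0406 (V=10.0000). Price 9.4340; hedge Δ=0.0000, bond B=9.4340.
  t=2,j=1: stock 234.4125 → up 330.5216 (V=10.0000), down 222.6919 (V=10.0000). Price 9.4340; hedge Δ=0.0000, bond B=9.4340.
  t=2,j=2: stock 347.9175 → up 490.5637 (V=0.0000), down 330.5216 (V=10.0000). Price 7.1780; hedge Δ=-0.0625, bond B=28.9171.
  t=1,j=0: stock 166.2500 → up 234.4125 (V=9.4340), down 157.9375 (V=9.4340). Price 8.9000; hedge Δ=0.0000, bond B=8.9000.
  t=1,j=1: stock 246.7500 → up 347.9175 (V=7.1780), down 234.4125 (V=9.4340). Price 8.3910; hedge Δ=-0.0199, bond B=13.2953.
  t=0,j=0: stock 175.0000 → up 246.7500 (V=8.3910), down 166.2500 (V=8.9000). Price 8.2814; hedge Δ=-0.0063, bond B=9.3878.
Root portfolio cost Δ·175+B reproduces V0=8.2814.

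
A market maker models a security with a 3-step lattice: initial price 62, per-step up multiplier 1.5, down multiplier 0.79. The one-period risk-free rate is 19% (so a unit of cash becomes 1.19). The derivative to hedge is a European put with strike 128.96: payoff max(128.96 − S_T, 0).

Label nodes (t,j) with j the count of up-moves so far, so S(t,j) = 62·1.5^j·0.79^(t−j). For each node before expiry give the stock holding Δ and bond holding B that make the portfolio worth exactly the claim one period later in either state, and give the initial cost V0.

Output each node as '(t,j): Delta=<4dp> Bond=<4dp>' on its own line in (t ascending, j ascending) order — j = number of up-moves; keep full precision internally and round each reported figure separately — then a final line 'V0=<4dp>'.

Under the risk-neutral measure, an up-move has probability p* = (R−d)/(u−d) = 0.5634 and values discount at R = 1.19.
Terminal payoffs: V(3,0)=98.3916, V(3,1)=70.9187, V(3,2)=18.7550, V(3,3)=0.0000
(2,0): S=38.6942. Δ = (V_up−V_dn)/(S_up−S_dn) = (70.9187−98.3916)/(58.0413−30.5684) = -1.0000. V = [p*·70.9187 + (1−p*)·98.3916]/1.19 = 69.6755. B = V − Δ·S = 108.3697.
(2,1): S=73.4700. Δ = (V_up−V_dn)/(S_up−S_dn) = (18.7550−70.9187)/(110.2050−58.0413) = -1.0000. V = [p*·18.7550 + (1−p*)·70.9187]/1.19 = 34.8997. B = V − Δ·S = 108.3697.
(2,2): S=139.5000. Δ = (V_up−V_dn)/(S_up−S_dn) = (0.0000−18.7550)/(209.2500−110.2050) = -0.1894. V = [p*·0.0000 + (1−p*)·18.7550]/1.19 = 6.8813. B = V − Δ·S = 33.2968.
(1,0): S=48.9800. Δ = (V_up−V_dn)/(S_up−S_dn) = (34.8997−69.6755)/(73.4700−38.6942) = -1.0000. V = [p*·34.8997 + (1−p*)·69.6755]/1.19 = 42.0870. B = V − Δ·S = 91.0670.
(1,1): S=93.0000. Δ = (V_up−V_dn)/(S_up−S_dn) = (6.8813−34.8997)/(139.5000−73.4700) = -0.4243. V = [p*·6.8813 + (1−p*)·34.8997]/1.19 = 16.0628. B = V − Δ·S = 55.5253.
(0,0): S=62.0000. Δ = (V_up−V_dn)/(S_up−S_dn) = (16.0628−42.0870)/(93.0000−48.9800) = -0.5912. V = [p*·16.0628 + (1−p*)·42.0870]/1.19 = 23.0466. B = V − Δ·S = 59.7004.
The time-0 hedge costs 23.0466, which is the no-arbitrage price.

(0,0): Delta=-0.5912 Bond=59.7004
(1,0): Delta=-1.0000 Bond=91.0670
(1,1): Delta=-0.4243 Bond=55.5253
(2,0): Delta=-1.0000 Bond=108.3697
(2,1): Delta=-1.0000 Bond=108.3697
(2,2): Delta=-0.1894 Bond=33.2968
V0=23.0466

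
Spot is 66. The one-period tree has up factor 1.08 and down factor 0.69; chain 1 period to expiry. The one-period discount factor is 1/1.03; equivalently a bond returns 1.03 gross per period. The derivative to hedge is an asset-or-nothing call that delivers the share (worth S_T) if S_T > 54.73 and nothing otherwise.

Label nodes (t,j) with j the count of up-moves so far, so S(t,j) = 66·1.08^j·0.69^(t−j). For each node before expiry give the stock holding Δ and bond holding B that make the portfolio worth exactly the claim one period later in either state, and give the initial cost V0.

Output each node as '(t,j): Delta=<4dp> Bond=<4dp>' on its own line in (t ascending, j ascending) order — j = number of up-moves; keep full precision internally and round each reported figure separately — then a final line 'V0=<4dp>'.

(0,0): Delta=2.7692 Bond=-122.4376
V0=60.3316

The replicating-portfolio and risk-neutral prices coincide; use p* = (1.03−0.69)/(1.08−0.69) = 0.8718 for the latter.
Payoff layer (t=1): V(1,0)=0.0000, V(1,1)=71.2800
Node (0,0) S=66.0000: V=(p*·71.2800+(1−p*)·0.0000)/1.03=60.3316; Δ=(71.2800−0.0000)/(71.2800−45.5400)=2.7692; B=V−Δ·S=-122.4376
The time-0 hedge costs 60.3316, which is the no-arbitrage price.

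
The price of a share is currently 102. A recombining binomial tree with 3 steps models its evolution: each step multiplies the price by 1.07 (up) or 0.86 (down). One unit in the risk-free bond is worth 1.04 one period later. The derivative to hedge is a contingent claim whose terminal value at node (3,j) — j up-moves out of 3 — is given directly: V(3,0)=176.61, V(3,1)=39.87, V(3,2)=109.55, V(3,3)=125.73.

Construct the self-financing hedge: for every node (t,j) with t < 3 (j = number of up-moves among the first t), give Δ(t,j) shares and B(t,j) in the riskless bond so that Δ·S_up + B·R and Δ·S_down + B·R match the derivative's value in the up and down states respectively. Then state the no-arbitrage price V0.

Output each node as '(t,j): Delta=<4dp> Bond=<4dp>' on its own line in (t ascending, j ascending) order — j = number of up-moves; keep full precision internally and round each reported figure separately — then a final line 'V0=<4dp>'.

Under the risk-neutral measure, an up-move has probability p* = (R−d)/(u−d) = 0.8571 and values discount at R = 1.04.
Terminal values V(3,·): V(3,0)=176.6100, V(3,1)=39.8700, V(3,2)=109.5500, V(3,3)=125.7300
(2,0): S=75.4392. Δ = (V_up−V_dn)/(S_up−S_dn) = (39.8700−176.6100)/(80.7199−64.8777) = -8.6314. V = [p*·39.8700 + (1−p*)·176.6100]/1.04 = 57.1195. B = V − Δ·S = 708.2624.
(2,1): S=93.8604. Δ = (V_up−V_dn)/(S_up−S_dn) = (109.5500−39.8700)/(100.4306−80.7199) = 3.5351. V = [p*·109.5500 + (1−p*)·39.8700]/1.04 = 95.7651. B = V − Δ·S = -236.0444.
(2,2): S=116.7798. Δ = (V_up−V_dn)/(S_up−S_dn) = (125.7300−109.5500)/(124.9544−100.4306) = 0.6598. V = [p*·125.7300 + (1−p*)·109.5500]/1.04 = 118.6717. B = V − Δ·S = 41.6241.
(1,0): S=87.7200. Δ = (V_up−V_dn)/(S_up−S_dn) = (95.7651−57.1195)/(93.8604−75.4392) = 2.0979. V = [p*·95.7651 + (1−p*)·57.1195]/1.04 = 86.7734. B = V − Δ·S = -97.2533.
(1,1): S=109.1400. Δ = (V_up−V_dn)/(S_up−S_dn) = (118.6717−95.7651)/(116.7798−93.8604) = 0.9994. V = [p*·118.6717 + (1−p*)·95.7651]/1.04 = 110.9609. B = V − Δ·S = 1.8819.
(0,0): S=102.0000. Δ = (V_up−V_dn)/(S_up−S_dn) = (110.9609−86.7734)/(109.1400−87.7200) = 1.1292. V = [p*·110.9609 + (1−p*)·86.7734]/1.04 = 103.3707. B = V − Δ·S = -11.8080.
Root portfolio cost Δ·102+B reproduces V0=103.3707.

(0,0): Delta=1.1292 Bond=-11.8080
(1,0): Delta=2.0979 Bond=-97.2533
(1,1): Delta=0.9994 Bond=1.8819
(2,0): Delta=-8.6314 Bond=708.2624
(2,1): Delta=3.5351 Bond=-236.0444
(2,2): Delta=0.6598 Bond=41.6241
V0=103.3707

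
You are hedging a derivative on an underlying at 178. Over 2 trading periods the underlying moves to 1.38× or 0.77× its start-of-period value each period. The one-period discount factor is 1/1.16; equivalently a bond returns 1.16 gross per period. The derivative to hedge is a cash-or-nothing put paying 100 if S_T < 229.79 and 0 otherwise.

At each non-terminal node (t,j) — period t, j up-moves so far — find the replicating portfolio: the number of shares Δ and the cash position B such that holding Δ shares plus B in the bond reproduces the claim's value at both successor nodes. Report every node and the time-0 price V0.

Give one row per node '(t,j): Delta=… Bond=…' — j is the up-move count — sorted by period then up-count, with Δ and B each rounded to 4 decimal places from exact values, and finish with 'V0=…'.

(0,0): Delta=-0.5076 Bond=134.2926
(1,0): Delta=0.0000 Bond=86.2069
(1,1): Delta=-0.6674 Bond=195.0254
V0=43.9387

Since d<R<u, set p* = (R−d)/(u−d) = 0.6393; price each node as the discounted p*-expectation of its children.
Terminal payoffs: V(2,0)=100.0000, V(2,1)=100.0000, V(2,2)=0.0000
Node (1,0) S=137.0600: V=(p*·100.0000+(1−p*)·100.0000)/1.16=86.2069; Δ=(100.0000−100.0000)/(189.1428−105.5362)=0.0000; B=V−Δ·S=86.2069
Node (1,1) S=245.6400: V=(p*·0.0000+(1−p*)·100.0000)/1.16=31.0910; Δ=(0.0000−100.0000)/(338.9832−189.1428)=-0.6674; B=V−Δ·S=195.0254
Node (0,0) S=178.0000: V=(p*·31.0910+(1−p*)·86.2069)/1.16=43.9387; Δ=(31.0910−86.2069)/(245.6400−137.0600)=-0.5076; B=V−Δ·S=134.2926
The time-0 hedge costs 43.9387, which is the no-arbitrage price.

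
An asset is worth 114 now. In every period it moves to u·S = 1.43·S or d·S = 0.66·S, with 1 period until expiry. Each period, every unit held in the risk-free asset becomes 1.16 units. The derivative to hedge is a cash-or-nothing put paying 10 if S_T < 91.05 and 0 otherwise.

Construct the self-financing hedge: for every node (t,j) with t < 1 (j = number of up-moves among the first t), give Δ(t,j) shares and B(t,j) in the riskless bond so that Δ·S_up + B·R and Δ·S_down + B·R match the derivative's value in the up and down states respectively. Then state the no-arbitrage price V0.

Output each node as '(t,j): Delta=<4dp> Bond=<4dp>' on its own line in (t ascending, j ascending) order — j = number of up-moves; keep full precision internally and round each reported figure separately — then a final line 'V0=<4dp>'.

Since d<R<u, set p* = (R−d)/(u−d) = 0.6494; price each node as the discounted p*-expectation of its children.
Payoff layer (t=1): V(1,0)=10.0000, V(1,1)=0.0000
Node (0,0) S=114.0000: V=(p*·0.0000+(1−p*)·10.0000)/1.16=3.0228; Δ=(0.0000−10.0000)/(163.0200−75.2400)=-0.1139; B=V−Δ·S=16.0099
Check: Δ(0,0)·S0 + B(0,0) = 3.0228 = V0.

(0,0): Delta=-0.1139 Bond=16.0099
V0=3.0228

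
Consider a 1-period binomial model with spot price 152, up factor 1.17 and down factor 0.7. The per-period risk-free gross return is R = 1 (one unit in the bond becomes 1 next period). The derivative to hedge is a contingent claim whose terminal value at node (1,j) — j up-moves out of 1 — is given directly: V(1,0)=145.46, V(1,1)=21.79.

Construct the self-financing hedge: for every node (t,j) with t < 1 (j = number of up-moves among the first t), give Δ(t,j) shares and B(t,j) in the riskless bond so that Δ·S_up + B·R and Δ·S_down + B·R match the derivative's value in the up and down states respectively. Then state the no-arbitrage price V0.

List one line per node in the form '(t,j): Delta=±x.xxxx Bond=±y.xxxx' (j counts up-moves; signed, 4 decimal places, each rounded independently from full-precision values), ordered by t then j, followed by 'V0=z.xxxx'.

The replicating-portfolio and risk-neutral prices coincide; use p* = (1−0.7)/(1.17−0.7) = 0.6383 for the latter.
Payoff layer (t=1): V(1,0)=145.4600, V(1,1)=21.7900
Node (0,0) S=152.0000: V=(p*·21.7900+(1−p*)·145.4600)/1=66.5217; Δ=(21.7900−145.4600)/(177.8400−106.4000)=-1.7311; B=V−Δ·S=329.6494
Check: Δ(0,0)·S0 + B(0,0) = 66.5217 = V0.

(0,0): Delta=-1.7311 Bond=329.6494
V0=66.5217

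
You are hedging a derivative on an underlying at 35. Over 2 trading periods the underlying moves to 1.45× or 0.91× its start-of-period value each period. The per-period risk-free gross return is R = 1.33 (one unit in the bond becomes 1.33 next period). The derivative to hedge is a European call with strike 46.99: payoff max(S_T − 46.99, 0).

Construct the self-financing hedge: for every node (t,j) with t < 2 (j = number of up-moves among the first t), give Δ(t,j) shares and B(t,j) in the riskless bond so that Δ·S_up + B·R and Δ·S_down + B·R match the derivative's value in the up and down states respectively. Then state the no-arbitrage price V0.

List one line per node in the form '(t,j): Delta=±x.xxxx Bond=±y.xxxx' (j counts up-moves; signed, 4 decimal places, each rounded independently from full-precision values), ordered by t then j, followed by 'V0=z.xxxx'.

No-arbitrage ⇒ martingale measure with p* = (R−d)/(u−d) = 0.7778.
Payoff layer (t=2): V(2,0)=0.0000, V(2,1)=0.0000, V(2,2)=26.5975
(1,0): S=31.8500. Δ = (V_up−V_dn)/(S_up−S_dn) = (0.0000−0.0000)/(46.1825−28.9835) = 0.0000. V = [p*·0.0000 + (1−p*)·0.0000]/1.33 = 0.0000. B = V − Δ·S = 0.0000.
(1,1): S=50.7500. Δ = (V_up−V_dn)/(S_up−S_dn) = (26.5975−0.0000)/(73.5875−46.1825) = 0.9705. V = [p*·26.5975 + (1−p*)·0.0000]/1.33 = 15.5541. B = V − Δ·S = -33.7005.
(0,0): S=35.0000. Δ = (V_up−V_dn)/(S_up−S_dn) = (15.5541−0.0000)/(50.7500−31.8500) = 0.8230. V = [p*·15.5541 + (1−p*)·0.0000]/1.33 = 9.0960. B = V − Δ·S = -19.7079.
Self-financing check: at every node Δ·S+B equals the discounted successor values.

(0,0): Delta=0.8230 Bond=-19.7079
(1,0): Delta=0.0000 Bond=0.0000
(1,1): Delta=0.9705 Bond=-33.7005
V0=9.0960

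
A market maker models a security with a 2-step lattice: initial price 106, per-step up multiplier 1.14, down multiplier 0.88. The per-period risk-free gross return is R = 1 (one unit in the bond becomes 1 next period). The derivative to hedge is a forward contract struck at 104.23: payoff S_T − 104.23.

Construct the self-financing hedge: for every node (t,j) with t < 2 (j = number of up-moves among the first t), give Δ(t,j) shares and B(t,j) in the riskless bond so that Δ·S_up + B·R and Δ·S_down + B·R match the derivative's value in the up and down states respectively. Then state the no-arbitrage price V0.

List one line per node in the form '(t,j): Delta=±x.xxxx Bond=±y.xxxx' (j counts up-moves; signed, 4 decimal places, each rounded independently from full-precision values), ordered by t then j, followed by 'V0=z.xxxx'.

(0,0): Delta=1.0000 Bond=-104.2300
(1,0): Delta=1.0000 Bond=-104.2300
(1,1): Delta=1.0000 Bond=-104.2300
V0=1.7700

Under the risk-neutral measure, an up-move has probability p* = (R−d)/(u−d) = 0.4615 and values discount at R = 1.
Payoff layer (t=2): V(2,0)=-22.1436, V(2,1)=2.1092, V(2,2)=33.5276
  t=1,j=0: stock 93.2800 → up 106.3392 (V=2.1092), down 82.0864 (V=-22.1436). Price -10.9500; hedge Δ=1.0000, bond B=-104.2300.
  t=1,j=1: stock 120.8400 → up 137.7576 (V=33.5276), down 106.3392 (V=2.1092). Price 16.6100; hedge Δ=1.0000, bond B=-104.2300.
  t=0,j=0: stock 106.0000 → up 120.8400 (V=16.6100), down 93.2800 (V=-10.9500). Price 1.7700; hedge Δ=1.0000, bond B=-104.2300.
Each (Δ,B) replicates both successor values, so the strategy is self-financing and V0 is arbitrage-free.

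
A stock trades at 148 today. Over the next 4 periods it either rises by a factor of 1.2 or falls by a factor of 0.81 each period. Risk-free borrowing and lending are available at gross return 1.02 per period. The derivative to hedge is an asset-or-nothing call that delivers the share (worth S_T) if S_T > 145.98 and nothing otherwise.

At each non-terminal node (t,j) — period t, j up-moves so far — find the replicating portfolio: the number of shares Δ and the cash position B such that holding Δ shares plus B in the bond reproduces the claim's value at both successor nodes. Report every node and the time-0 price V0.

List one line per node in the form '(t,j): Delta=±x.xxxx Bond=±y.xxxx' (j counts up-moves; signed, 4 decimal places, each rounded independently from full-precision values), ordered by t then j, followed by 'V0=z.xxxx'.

(0,0): Delta=1.6119 Bond=-159.5691
(1,0): Delta=1.2348 Bond=-117.5492
(1,1): Delta=1.8301 Bond=-201.5129
(2,0): Delta=0.0000 Bond=0.0000
(2,1): Delta=1.9492 Bond=-222.6718
(2,2): Delta=1.7612 Bond=-190.8615
(3,0): Delta=0.0000 Bond=0.0000
(3,1): Delta=0.0000 Bond=0.0000
(3,2): Delta=3.0769 Bond=-421.8040
(3,3): Delta=1.0000 Bond=0.0000
V0=78.9941

Risk-neutral probability p* = (R−d)/(u−d) = (1.02−0.81)/(1.2−0.81) = 0.5385.
Terminal payoffs: V(4,0)=0.0000, V(4,1)=0.0000, V(4,2)=0.0000, V(4,3)=207.1526, V(4,4)=306.8928
Node (3,0) S=78.6533: V=(p*·0.0000+(1−p*)·0.0000)/1.02=0.0000; Δ=(0.0000−0.0000)/(94.3839−63.7091)=0.0000; B=V−Δ·S=0.0000
Node (3,1) S=116.5234: V=(p*·0.0000+(1−p*)·0.0000)/1.02=0.0000; Δ=(0.0000−0.0000)/(139.8280−94.3839)=0.0000; B=V−Δ·S=0.0000
Node (3,2) S=172.6272: V=(p*·207.1526+(1−p*)·0.0000)/1.02=109.3566; Δ=(207.1526−0.0000)/(207.1526−139.8280)=3.0769; B=V−Δ·S=-421.8040
Node (3,3) S=255.7440: V=(p*·306.8928+(1−p*)·207.1526)/1.02=255.7440; Δ=(306.8928−207.1526)/(306.8928−207.1526)=1.0000; B=V−Δ·S=0.0000
Node (2,0) S=97.1028: V=(p*·0.0000+(1−p*)·0.0000)/1.02=0.0000; Δ=(0.0000−0.0000)/(116.5234−78.6533)=0.0000; B=V−Δ·S=0.0000
Node (2,1) S=143.8560: V=(p*·109.3566+(1−p*)·0.0000)/1.02=57.7297; Δ=(109.3566−0.0000)/(172.6272−116.5234)=1.9492; B=V−Δ·S=-222.6718
Node (2,2) S=213.1200: V=(p*·255.7440+(1−p*)·109.3566)/1.02=184.4908; Δ=(255.7440−109.3566)/(255.7440−172.6272)=1.7612; B=V−Δ·S=-190.8615
Node (1,0) S=119.8800: V=(p*·57.7297+(1−p*)·0.0000)/1.02=30.4757; Δ=(57.7297−0.0000)/(143.8560−97.1028)=1.2348; B=V−Δ·S=-117.5492
Node (1,1) S=177.6000: V=(p*·184.4908+(1−p*)·57.7297)/1.02=123.5154; Δ=(184.4908−57.7297)/(213.1200−143.8560)=1.8301; B=V−Δ·S=-201.5129
Node (0,0) S=148.0000: V=(p*·123.5154+(1−p*)·30.4757)/1.02=78.9941; Δ=(123.5154−30.4757)/(177.6000−119.8800)=1.6119; B=V−Δ·S=-159.5691
Check: Δ(0,0)·S0 + B(0,0) = 78.9941 = V0.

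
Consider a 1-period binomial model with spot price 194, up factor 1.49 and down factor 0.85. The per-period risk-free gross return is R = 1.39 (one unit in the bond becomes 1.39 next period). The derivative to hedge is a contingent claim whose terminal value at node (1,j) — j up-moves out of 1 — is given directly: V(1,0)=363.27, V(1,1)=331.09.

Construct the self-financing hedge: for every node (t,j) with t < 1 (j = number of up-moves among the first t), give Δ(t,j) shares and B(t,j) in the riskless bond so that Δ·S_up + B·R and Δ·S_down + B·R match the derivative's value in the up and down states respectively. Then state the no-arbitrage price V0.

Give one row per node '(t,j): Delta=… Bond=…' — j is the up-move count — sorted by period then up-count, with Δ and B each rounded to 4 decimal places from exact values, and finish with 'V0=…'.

(0,0): Delta=-0.2592 Bond=292.0929
V0=241.8116

Under the risk-neutral measure, an up-move has probability p* = (R−d)/(u−d) = 0.8437 and values discount at R = 1.39.
Terminal values V(1,·): V(1,0)=363.2700, V(1,1)=331.0900
  t=0,j=0: stock 194.0000 → up 289.0600 (V=331.0900), down 164.9000 (V=363.2700). Price 241.8116; hedge Δ=-0.2592, bond B=292.0929.
The time-0 hedge costs 241.8116, which is the no-arbitrage price.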